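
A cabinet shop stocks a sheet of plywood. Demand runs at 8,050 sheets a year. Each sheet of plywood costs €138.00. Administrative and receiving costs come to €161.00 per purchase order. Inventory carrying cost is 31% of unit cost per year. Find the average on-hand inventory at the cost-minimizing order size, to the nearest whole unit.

Average inventory ≈ 123 sheets

Holding cost H = 0.31 × €138.00 = €42.7800 per unit per year.
Q* = √(2DS/H) = √(2 × 8,050 × 161 / 42.78) ≈ 246.15.
Average inventory = Q*/2 ≈ 246.15 / 2 = 123.077.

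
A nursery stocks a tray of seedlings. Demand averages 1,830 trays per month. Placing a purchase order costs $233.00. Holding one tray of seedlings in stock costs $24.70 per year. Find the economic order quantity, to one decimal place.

Q* ≈ 643.7 trays

Annual demand D = 1,830 × 12 = 21,960.
EOQ = √(2DS / H) = √(2 × 21,960 × 233 / 24.7).
= √(10,233,360 / 24.7) = √414,306.0729 ≈ 643.666.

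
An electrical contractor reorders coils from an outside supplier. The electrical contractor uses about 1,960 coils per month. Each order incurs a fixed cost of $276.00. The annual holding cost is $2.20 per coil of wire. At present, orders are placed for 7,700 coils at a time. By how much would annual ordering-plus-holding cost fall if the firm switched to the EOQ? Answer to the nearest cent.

Annual demand D = 1,960 × 12 = 23,520.
EOQ = √(2DS/H) = √(2 × 23,520 × 276 / 2.2) ≈ 2429.28.
Cost at Q* = (D/Q*)S + (Q*/2)H = √(2DSH) ≈ $5,344.41.
Cost at Q = 7,700: (23,520/7,700)×276 + (7,700/2)×2.2 = $843.05 + $8,470.00 = $9,313.05.
Excess = $9,313.05 − $5,344.41 = $3,968.65.

Extra cost ≈ $3,968.65 per year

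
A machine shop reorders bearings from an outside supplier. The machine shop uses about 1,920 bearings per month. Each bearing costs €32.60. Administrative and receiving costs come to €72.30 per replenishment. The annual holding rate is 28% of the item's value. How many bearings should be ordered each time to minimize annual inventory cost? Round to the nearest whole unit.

Q* ≈ 604 bearings

Annual demand D = 1,920 × 12 = 23,040.
Holding cost H = 0.28 × €32.60 = €9.1280 per unit per year.
EOQ = √(2DS / H) = √(2 × 23,040 × 72.3 / 9.128).
= √(3,331,584 / 9.128) = √364,985.1008 ≈ 604.140.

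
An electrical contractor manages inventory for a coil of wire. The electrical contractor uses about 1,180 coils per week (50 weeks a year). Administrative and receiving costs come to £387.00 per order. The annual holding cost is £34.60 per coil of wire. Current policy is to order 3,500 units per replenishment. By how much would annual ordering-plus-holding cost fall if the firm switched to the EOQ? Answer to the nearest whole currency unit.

Extra cost ≈ £27,324 per year

Annual demand D = 1,180 × 50 = 59,000.
EOQ = √(2DS/H) = √(2 × 59,000 × 387 / 34.6) ≈ 1148.84.
Cost at Q* = (D/Q*)S + (Q*/2)H = √(2DSH) ≈ £39,749.76.
Cost at Q = 3,500: (59,000/3,500)×387 + (3,500/2)×34.6 = £6,523.71 + £60,550.00 = £67,073.71.
Excess = £67,073.71 − £39,749.76 = £27,323.95.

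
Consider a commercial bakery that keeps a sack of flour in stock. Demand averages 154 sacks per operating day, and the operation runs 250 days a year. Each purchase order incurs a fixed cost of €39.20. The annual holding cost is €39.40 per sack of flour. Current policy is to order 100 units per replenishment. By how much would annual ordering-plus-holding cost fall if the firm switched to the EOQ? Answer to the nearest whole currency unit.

Annual demand D = 154 × 250 = 38,500.
EOQ = √(2DS/H) = √(2 × 38,500 × 39.2 / 39.4) ≈ 276.78.
Cost at Q* = (D/Q*)S + (Q*/2)H = √(2DSH) ≈ €10,905.27.
Cost at Q = 100: (38,500/100)×39.2 + (100/2)×39.4 = €15,092.00 + €1,970.00 = €17,062.00.
Excess = €17,062.00 − €10,905.27 = €6,156.73.

Extra cost ≈ €6,157 per year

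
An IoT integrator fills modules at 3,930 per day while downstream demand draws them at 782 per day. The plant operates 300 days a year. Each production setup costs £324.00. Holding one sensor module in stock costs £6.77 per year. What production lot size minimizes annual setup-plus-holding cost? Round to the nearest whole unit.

Annual demand D = 782 × 300 = 234,600.
Production build-up factor (1 − d/p) = 1 − 782/3,930 = 0.8010.
Q* = √(2DS / (H(1 − d/p))) = √(2 × 234,600 × 324 / (6.77 × 0.8010)).
= √(152,020,800 / 5.4229) ≈ 5294.636.

Q* ≈ 5,295 modules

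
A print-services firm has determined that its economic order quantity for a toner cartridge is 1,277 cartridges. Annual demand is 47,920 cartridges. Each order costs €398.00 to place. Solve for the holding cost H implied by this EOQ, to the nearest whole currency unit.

H ≈ €23

Squaring Q* = √(2DS/H) gives Q*² = 2DS/H.
From Q* = √(2DS/H): H = 2DS / Q*² = 2 × 47,920 × 398 / 1,277² = 23.3910.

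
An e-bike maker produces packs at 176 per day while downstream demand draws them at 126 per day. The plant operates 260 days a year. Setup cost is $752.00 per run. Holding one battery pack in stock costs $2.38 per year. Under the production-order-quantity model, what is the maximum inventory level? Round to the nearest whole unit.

I_max ≈ 2,425 packs

Annual demand D = 126 × 260 = 32,760.
Production build-up factor (1 − d/p) = 1 − 126/176 = 0.2841.
Q* = √(2DS / (H(1 − d/p))) = √(2 × 32,760 × 752 / (2.38 × 0.2841)).
= √(49,271,040 / 0.6761) ≈ 8536.478.
Maximum inventory = Q*(1 − d/p) = 8536.478 × 0.2841 ≈ 2425.136.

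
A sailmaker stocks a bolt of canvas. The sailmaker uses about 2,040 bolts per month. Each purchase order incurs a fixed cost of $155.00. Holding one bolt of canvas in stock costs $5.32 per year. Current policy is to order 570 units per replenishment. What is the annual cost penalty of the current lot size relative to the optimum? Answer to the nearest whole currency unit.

Annual demand D = 2,040 × 12 = 24,480.
EOQ = √(2DS/H) = √(2 × 24,480 × 155 / 5.32) ≈ 1194.35.
Cost at Q* = (D/Q*)S + (Q*/2)H = √(2DSH) ≈ $6,353.93.
Cost at Q = 570: (24,480/570)×155 + (570/2)×5.32 = $6,656.84 + $1,516.20 = $8,173.04.
Excess = $8,173.04 − $6,353.93 = $1,819.11.

Extra cost ≈ $1,819 per year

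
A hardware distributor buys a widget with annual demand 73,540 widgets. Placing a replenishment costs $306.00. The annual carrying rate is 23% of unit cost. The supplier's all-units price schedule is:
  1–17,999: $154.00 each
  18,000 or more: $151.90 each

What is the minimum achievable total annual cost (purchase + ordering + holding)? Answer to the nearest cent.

TC* ≈ $11,365,086.55

Holding cost per unit per year at price C is H = 0.23·C.
Evaluate total cost at each tier's feasible EOQ or, if the EOQ is below the tier, at the tier's minimum quantity.
EOQ at $154.00 = 1127.2 (feasible in tier 1): TC = 73,540×$154.00 + (73,540/1127.2)×306 + (1127.2/2)×0.23×$154.00 = $11,365,086.55.
EOQ at $151.90 = 1135.0 < 18000, so use break Q=18000: TC = 73,540×$151.90 + (73,540/18000.0)×306 + (18000.0/2)×0.23×$151.90 = $11,486,409.18.
Lowest total cost among the candidates is at Q = 1127.2.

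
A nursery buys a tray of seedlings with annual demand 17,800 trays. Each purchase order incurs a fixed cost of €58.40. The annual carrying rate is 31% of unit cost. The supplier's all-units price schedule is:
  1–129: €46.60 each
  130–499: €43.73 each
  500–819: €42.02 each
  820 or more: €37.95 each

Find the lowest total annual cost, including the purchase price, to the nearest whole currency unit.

Holding cost per unit per year at price C is H = 0.31·C.
Candidates are each tier's EOQ (if it falls in that tier) and each price-break quantity.
Tier 1 (€46.60): EOQ = 379.4 exceeds tier's upper bound 129, so this tier is dominated.
EOQ at €43.73 = 391.6 (feasible in tier 2): TC = 17,800×€43.73 + (17,800/391.6)×58.4 + (391.6/2)×0.31×€43.73 = €783,702.87.
EOQ at €42.02 = 399.5 < 500, so use break Q=500: TC = 17,800×€42.02 + (17,800/500.0)×58.4 + (500.0/2)×0.31×€42.02 = €753,291.59.
EOQ at €37.95 = 420.4 < 820, so use break Q=820: TC = 17,800×€37.95 + (17,800/820.0)×58.4 + (820.0/2)×0.31×€37.95 = €681,601.15.
Lowest total cost among the candidates is at Q = 820.0.

TC* ≈ €681,601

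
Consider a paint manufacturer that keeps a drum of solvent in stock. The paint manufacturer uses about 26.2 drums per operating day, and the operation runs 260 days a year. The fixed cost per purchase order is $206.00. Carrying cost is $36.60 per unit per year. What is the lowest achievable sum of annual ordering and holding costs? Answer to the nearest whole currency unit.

Annual demand D = 26.2 × 260 = 6,812.
The optimal lot size = √(2DS/H) = √(2 × 6,812 × 206 / 36.6) ≈ 276.91.
At Q*, ordering cost (D/Q*)S equals holding cost (Q*/2)H, each = √(DSH/2).
Minimum total = √(2DSH) = √(2 × 6,812 × 206 × 36.6) ≈ 10135.063.

TC* ≈ $10,135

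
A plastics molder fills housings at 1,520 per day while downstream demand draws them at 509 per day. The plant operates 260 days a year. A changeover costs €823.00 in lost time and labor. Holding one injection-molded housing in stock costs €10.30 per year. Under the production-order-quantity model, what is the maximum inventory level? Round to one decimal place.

I_max ≈ 3,750.6 housings

Annual demand D = 509 × 260 = 132,340.
Production build-up factor (1 − d/p) = 1 − 509/1,520 = 0.6651.
Q* = √(2DS / (H(1 − d/p))) = √(2 × 132,340 × 823 / (10.3 × 0.6651)).
= √(217,831,640 / 6.8509) ≈ 5638.818.
Maximum inventory = Q*(1 − d/p) = 5638.818 × 0.6651 ≈ 3750.556.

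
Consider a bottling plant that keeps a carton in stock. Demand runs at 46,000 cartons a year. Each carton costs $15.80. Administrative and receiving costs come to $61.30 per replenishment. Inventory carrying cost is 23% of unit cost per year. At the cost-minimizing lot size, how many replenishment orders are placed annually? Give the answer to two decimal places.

Holding cost H = 0.23 × $15.80 = $3.6340 per unit per year.
EOQ = √(2DS/H) = √(2 × 46,000 × 61.3 / 3.634) ≈ 1245.75.
Orders per year = D / Q* = 46,000 / 1245.75 ≈ 36.925.

N ≈ 36.93 orders per year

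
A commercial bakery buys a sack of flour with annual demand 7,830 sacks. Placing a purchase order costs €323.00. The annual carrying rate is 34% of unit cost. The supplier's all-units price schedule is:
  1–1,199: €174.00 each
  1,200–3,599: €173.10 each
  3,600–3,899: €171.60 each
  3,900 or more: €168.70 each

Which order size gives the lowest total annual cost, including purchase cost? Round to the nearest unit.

Holding cost per unit per year at price C is H = 0.34·C.
For each price level, check whether its EOQ is feasible; otherwise the best quantity at that price is the breakpoint.
EOQ at €174.00 = 292.4 (feasible in tier 1): TC = 7,830×€174.00 + (7,830/292.4)×323 + (292.4/2)×0.34×€174.00 = €1,379,718.61.
EOQ at €173.10 = 293.2 < 1200, so use break Q=1200: TC = 7,830×€173.10 + (7,830/1200.0)×323 + (1200.0/2)×0.34×€173.10 = €1,392,792.97.
EOQ at €171.60 = 294.4 < 3600, so use break Q=3600: TC = 7,830×€171.60 + (7,830/3600.0)×323 + (3600.0/2)×0.34×€171.60 = €1,449,349.72.
EOQ at €168.70 = 297.0 < 3900, so use break Q=3900: TC = 7,830×€168.70 + (7,830/3900.0)×323 + (3900.0/2)×0.34×€168.70 = €1,433,417.58.
Lowest total cost is €1,379,718.61 at Q = 292.4.

Q* ≈ 292 sacks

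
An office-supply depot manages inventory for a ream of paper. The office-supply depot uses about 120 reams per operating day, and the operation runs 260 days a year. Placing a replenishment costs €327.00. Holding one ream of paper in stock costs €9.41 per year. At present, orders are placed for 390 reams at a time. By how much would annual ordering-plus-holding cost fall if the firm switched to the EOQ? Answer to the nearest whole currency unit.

Annual demand D = 120 × 260 = 31,200.
EOQ = √(2DS/H) = √(2 × 31,200 × 327 / 9.41) ≈ 1472.55.
Cost at Q* = (D/Q*)S + (Q*/2)H = √(2DSH) ≈ €13,856.74.
Cost at Q = 390: (31,200/390)×327 + (390/2)×9.41 = €26,160.00 + €1,834.95 = €27,994.95.
Excess = €27,994.95 − €13,856.74 = €14,138.21.

Extra cost ≈ €14,138 per year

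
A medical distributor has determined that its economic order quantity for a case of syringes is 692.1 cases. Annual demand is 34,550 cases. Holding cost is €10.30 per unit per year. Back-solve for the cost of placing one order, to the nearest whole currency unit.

S ≈ €71

Squaring Q* = √(2DS/H) gives Q*² = 2DS/H.
From Q* = √(2DS/H): S = Q*²H / (2D) = 692.1² × 10.3 / (2 × 34,550) = 71.3998.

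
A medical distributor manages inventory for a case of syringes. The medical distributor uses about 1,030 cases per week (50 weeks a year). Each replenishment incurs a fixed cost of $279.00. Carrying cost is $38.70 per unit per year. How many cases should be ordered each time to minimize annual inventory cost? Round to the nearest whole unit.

Q* ≈ 862 cases

Annual demand D = 1,030 × 50 = 51,500.
EOQ = √(2DS / H) = √(2 × 51,500 × 279 / 38.7).
= √(28,737,000 / 38.7) = √742,558.1395 ≈ 861.718.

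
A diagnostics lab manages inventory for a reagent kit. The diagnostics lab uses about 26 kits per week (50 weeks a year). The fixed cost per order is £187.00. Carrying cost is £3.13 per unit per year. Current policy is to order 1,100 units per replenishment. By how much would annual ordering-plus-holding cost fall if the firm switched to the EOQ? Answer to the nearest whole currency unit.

Annual demand D = 26 × 50 = 1,300.
EOQ = √(2DS/H) = √(2 × 1,300 × 187 / 3.13) ≈ 394.13.
Cost at Q* = (D/Q*)S + (Q*/2)H = √(2DSH) ≈ £1,233.62.
Cost at Q = 1,100: (1,300/1,100)×187 + (1,100/2)×3.13 = £221.00 + £1,721.50 = £1,942.50.
Excess = £1,942.50 − £1,233.62 = £708.88.

Extra cost ≈ £709 per year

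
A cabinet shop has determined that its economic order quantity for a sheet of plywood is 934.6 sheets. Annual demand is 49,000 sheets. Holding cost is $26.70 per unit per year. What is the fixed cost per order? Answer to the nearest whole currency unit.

S ≈ $238

The basic EOQ model gives Q* = √(2DS/H); rearrange for the unknown.
From Q* = √(2DS/H): S = Q*²H / (2D) = 934.6² × 26.7 / (2 × 49,000) = 237.9780.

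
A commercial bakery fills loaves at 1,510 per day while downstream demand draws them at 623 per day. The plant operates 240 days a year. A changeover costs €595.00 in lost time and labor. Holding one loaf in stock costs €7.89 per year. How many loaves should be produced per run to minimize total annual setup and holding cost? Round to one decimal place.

Q* ≈ 6,196.0 loaves

Annual demand D = 623 × 240 = 149,520.
Production build-up factor (1 − d/p) = 1 − 623/1,510 = 0.5874.
Q* = √(2DS / (H(1 − d/p))) = √(2 × 149,520 × 595 / (7.89 × 0.5874)).
= √(177,928,800 / 4.6347) ≈ 6195.998.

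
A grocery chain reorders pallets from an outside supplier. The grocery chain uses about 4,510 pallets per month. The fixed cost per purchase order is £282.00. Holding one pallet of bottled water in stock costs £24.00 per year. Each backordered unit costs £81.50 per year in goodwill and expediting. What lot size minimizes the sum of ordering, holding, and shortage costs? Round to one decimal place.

Annual demand D = 4,510 × 12 = 54,120.
With planned backorders, Q* = √(2DS/H) · √((H+B)/B).
√(2DS/H) = √(2 × 54,120 × 282 / 24) = 1127.750.
√((H+B)/B) = √((24+81.5)/81.5) = 1.1378.
Q* ≈ 1283.099.

Q* ≈ 1,283.1 pallets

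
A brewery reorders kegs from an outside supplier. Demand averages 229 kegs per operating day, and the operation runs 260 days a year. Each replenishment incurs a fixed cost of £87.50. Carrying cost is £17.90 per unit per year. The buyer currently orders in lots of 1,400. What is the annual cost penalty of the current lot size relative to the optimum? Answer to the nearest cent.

Annual demand D = 229 × 260 = 59,540.
EOQ = √(2DS/H) = √(2 × 59,540 × 87.5 / 17.9) ≈ 762.95.
Cost at Q* = (D/Q*)S + (Q*/2)H = √(2DSH) ≈ £13,656.83.
Cost at Q = 1,400: (59,540/1,400)×87.5 + (1,400/2)×17.9 = £3,721.25 + £12,530.00 = £16,251.25.
Excess = £16,251.25 − £13,656.83 = £2,594.42.

Extra cost ≈ £2,594.42 per year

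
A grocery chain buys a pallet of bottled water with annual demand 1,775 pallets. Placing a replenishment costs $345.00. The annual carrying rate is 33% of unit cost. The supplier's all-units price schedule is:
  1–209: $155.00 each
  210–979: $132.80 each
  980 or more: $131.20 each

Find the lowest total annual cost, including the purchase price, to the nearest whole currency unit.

Holding cost per unit per year at price C is H = 0.33·C.
Evaluate total cost at each tier's feasible EOQ or, if the EOQ is below the tier, at the tier's minimum quantity.
EOQ at $155.00 = 154.7 (feasible in tier 1): TC = 1,775×$155.00 + (1,775/154.7)×345 + (154.7/2)×0.33×$155.00 = $283,039.92.
EOQ at $132.80 = 167.2 < 210, so use break Q=210: TC = 1,775×$132.80 + (1,775/210.0)×345 + (210.0/2)×0.33×$132.80 = $243,237.59.
EOQ at $131.20 = 168.2 < 980, so use break Q=980: TC = 1,775×$131.20 + (1,775/980.0)×345 + (980.0/2)×0.33×$131.20 = $254,719.91.
Lowest total cost among the candidates is at Q = 210.0.

TC* ≈ $243,238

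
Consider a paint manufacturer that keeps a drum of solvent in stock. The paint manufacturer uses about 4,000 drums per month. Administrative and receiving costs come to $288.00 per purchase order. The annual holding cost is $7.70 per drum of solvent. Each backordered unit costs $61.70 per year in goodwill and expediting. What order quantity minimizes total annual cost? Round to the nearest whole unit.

Annual demand D = 4,000 × 12 = 48,000.
With planned backorders, Q* = √(2DS/H) · √((H+B)/B).
√(2DS/H) = √(2 × 48,000 × 288 / 7.7) = 1894.901.
√((H+B)/B) = √((7.7+61.7)/61.7) = 1.0606.
Q* ≈ 2009.665.

Q* ≈ 2,010 drums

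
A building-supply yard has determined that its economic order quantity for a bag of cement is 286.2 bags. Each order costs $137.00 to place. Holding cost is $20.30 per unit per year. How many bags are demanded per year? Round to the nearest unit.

Invert the EOQ relation Q*² = 2DS/H.
From Q* = √(2DS/H): D = Q*²H / (2S) = 286.2² × 20.3 / (2 × 137) = 6068.547.

D ≈ 6,069 bags per year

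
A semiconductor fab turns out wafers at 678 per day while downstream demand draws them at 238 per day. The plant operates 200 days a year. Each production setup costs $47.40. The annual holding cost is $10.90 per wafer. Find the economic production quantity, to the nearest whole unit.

Q* ≈ 799 wafers

Annual demand D = 238 × 200 = 47,600.
Production build-up factor (1 − d/p) = 1 − 238/678 = 0.6490.
Q* = √(2DS / (H(1 − d/p))) = √(2 × 47,600 × 47.4 / (10.9 × 0.6490)).
= √(4,512,480 / 7.0737) ≈ 798.699.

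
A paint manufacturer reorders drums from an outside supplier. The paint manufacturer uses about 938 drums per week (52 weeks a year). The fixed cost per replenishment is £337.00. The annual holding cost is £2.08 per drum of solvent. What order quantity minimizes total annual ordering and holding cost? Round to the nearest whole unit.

Q* ≈ 3,976 drums

Annual demand D = 938 × 52 = 48,776.
EOQ = √(2DS / H) = √(2 × 48,776 × 337 / 2.08).
= √(32,875,024 / 2.08) = √15,805,300 ≈ 3975.588.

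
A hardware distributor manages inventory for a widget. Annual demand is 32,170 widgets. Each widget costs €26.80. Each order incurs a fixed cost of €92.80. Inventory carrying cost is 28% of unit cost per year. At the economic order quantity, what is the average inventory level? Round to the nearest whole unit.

Average inventory ≈ 446 widgets

Holding cost H = 0.28 × €26.80 = €7.5040 per unit per year.
EOQ = √(2DS/H) = √(2 × 32,170 × 92.8 / 7.504) ≈ 892.01.
Average inventory = Q*/2 ≈ 892.01 / 2 = 446.003.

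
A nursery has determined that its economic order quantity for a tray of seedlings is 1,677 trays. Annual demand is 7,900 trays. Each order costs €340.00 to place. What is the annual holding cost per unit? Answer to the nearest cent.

The basic EOQ model gives Q* = √(2DS/H); rearrange for the unknown.
From Q* = √(2DS/H): H = 2DS / Q*² = 2 × 7,900 × 340 / 1,677² = 1.9102.

H ≈ €1.91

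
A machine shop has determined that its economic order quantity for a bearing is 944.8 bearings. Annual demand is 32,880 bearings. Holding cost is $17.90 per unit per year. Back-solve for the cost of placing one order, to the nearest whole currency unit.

Squaring Q* = √(2DS/H) gives Q*² = 2DS/H.
From Q* = √(2DS/H): S = Q*²H / (2D) = 944.8² × 17.9 / (2 × 32,880) = 242.9803.

S ≈ $243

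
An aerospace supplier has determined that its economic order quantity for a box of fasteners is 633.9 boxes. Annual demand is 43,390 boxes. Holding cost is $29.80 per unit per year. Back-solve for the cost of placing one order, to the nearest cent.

S ≈ $137.99

Invert the EOQ relation Q*² = 2DS/H.
From Q* = √(2DS/H): S = Q*²H / (2D) = 633.9² × 29.8 / (2 × 43,390) = 137.9870.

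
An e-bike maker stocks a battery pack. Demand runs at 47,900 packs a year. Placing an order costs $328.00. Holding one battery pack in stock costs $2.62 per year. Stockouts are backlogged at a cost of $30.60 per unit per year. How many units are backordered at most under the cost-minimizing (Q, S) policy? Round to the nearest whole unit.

S* ≈ 285 packs

With planned backorders, Q* = √(2DS/H) · √((H+B)/B).
√(2DS/H) = √(2 × 47,900 × 328 / 2.62) = 3463.132.
√((H+B)/B) = √((2.62+30.6)/30.6) = 1.0419.
Q* ≈ 3608.346.
S* = Q* · H/(H+B) = 3608.346 × 2.62/33.22 ≈ 284.584.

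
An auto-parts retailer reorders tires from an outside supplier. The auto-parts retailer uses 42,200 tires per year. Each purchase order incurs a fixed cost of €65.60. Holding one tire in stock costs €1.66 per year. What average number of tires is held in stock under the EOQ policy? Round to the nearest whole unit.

Q* = √(2DS/H) = √(2 × 42,200 × 65.6 / 1.66) ≈ 1826.29.
Average inventory = Q*/2 ≈ 1826.29 / 2 = 913.144.

Average inventory ≈ 913 tires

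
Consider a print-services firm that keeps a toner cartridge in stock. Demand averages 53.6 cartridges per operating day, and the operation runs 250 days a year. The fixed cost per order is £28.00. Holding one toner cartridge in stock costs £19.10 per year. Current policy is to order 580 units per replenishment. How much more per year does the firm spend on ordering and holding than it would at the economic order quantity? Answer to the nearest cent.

Annual demand D = 53.6 × 250 = 13,400.
EOQ = √(2DS/H) = √(2 × 13,400 × 28 / 19.1) ≈ 198.21.
Cost at Q* = (D/Q*)S + (Q*/2)H = √(2DSH) ≈ £3,785.85.
Cost at Q = 580: (13,400/580)×28 + (580/2)×19.1 = £646.90 + £5,539.00 = £6,185.90.
Excess = £6,185.90 − £3,785.85 = £2,400.05.

Extra cost ≈ £2,400.05 per year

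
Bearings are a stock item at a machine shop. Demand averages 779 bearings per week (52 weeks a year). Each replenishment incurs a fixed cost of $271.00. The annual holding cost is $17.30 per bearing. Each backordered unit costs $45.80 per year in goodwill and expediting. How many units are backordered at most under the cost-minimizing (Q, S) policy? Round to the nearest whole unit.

S* ≈ 363 bearings

Annual demand D = 779 × 52 = 40,508.
With planned backorders, Q* = √(2DS/H) · √((H+B)/B).
√(2DS/H) = √(2 × 40,508 × 271 / 17.3) = 1126.541.
√((H+B)/B) = √((17.3+45.8)/45.8) = 1.1738.
Q* ≈ 1322.297.
S* = Q* · H/(H+B) = 1322.297 × 17.3/63.1 ≈ 362.531.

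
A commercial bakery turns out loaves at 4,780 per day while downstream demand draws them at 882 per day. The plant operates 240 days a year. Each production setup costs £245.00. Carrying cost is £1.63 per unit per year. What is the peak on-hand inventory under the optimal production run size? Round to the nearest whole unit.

I_max ≈ 7,204 loaves

Annual demand D = 882 × 240 = 211,680.
Production build-up factor (1 − d/p) = 1 − 882/4,780 = 0.8155.
Q* = √(2DS / (H(1 − d/p))) = √(2 × 211,680 × 245 / (1.63 × 0.8155)).
= √(103,723,200 / 1.3292) ≈ 8833.589.
Maximum inventory = Q*(1 − d/p) = 8833.589 × 0.8155 ≈ 7203.625.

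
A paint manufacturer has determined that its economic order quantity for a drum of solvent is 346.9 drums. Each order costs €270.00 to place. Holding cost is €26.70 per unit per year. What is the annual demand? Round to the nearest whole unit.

Squaring Q* = √(2DS/H) gives Q*² = 2DS/H.
From Q* = √(2DS/H): D = Q*²H / (2S) = 346.9² × 26.7 / (2 × 270) = 5950.125.

D ≈ 5,950 drums per year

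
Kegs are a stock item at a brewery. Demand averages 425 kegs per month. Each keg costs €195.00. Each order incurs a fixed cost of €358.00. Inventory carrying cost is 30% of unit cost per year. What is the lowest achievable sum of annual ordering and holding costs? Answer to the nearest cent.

TC* ≈ €14,615.70

Annual demand D = 425 × 12 = 5,100.
Holding cost H = 0.30 × €195.00 = €58.5000 per unit per year.
Q* = √(2DS/H) = √(2 × 5,100 × 358 / 58.5) ≈ 249.84.
At Q*, ordering cost (D/Q*)S equals holding cost (Q*/2)H, each = √(DSH/2).
Minimum total = √(2DSH) = √(2 × 5,100 × 358 × 58.5) ≈ 14615.697.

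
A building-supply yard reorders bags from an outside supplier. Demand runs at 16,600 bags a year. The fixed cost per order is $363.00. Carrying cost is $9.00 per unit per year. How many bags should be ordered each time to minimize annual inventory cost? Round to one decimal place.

EOQ = √(2DS / H) = √(2 × 16,600 × 363 / 9).
= √(12,051,600 / 9) = √1,339,066.6667 ≈ 1157.180.

Q* ≈ 1,157.2 bags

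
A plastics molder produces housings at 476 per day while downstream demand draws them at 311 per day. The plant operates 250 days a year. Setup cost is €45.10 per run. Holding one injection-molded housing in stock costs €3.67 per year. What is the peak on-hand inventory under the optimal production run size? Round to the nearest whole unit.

Annual demand D = 311 × 250 = 77,750.
Production build-up factor (1 − d/p) = 1 − 311/476 = 0.3466.
Q* = √(2DS / (H(1 − d/p))) = √(2 × 77,750 × 45.1 / (3.67 × 0.3466)).
= √(7,013,050 / 1.2722) ≈ 2347.913.
Maximum inventory = Q*(1 − d/p) = 2347.913 × 0.3466 ≈ 813.877.

I_max ≈ 814 housings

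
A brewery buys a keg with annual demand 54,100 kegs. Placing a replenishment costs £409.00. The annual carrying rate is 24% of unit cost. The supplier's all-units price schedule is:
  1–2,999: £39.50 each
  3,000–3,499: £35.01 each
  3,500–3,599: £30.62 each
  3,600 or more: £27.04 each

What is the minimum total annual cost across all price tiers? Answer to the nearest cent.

TC* ≈ £1,480,691.64

Holding cost per unit per year at price C is H = 0.24·C.
For each price level, check whether its EOQ is feasible; otherwise the best quantity at that price is the breakpoint.
EOQ at £39.50 = 2160.6 (feasible in tier 1): TC = 54,100×£39.50 + (54,100/2160.6)×409 + (2160.6/2)×0.24×£39.50 = £2,157,432.33.
EOQ at £35.01 = 2295.0 < 3000, so use break Q=3000: TC = 54,100×£35.01 + (54,100/3000.0)×409 + (3000.0/2)×0.24×£35.01 = £1,914,020.23.
EOQ at £30.62 = 2454.0 < 3500, so use break Q=3500: TC = 54,100×£30.62 + (54,100/3500.0)×409 + (3500.0/2)×0.24×£30.62 = £1,675,724.37.
EOQ at £27.04 = 2611.4 < 3600, so use break Q=3600: TC = 54,100×£27.04 + (54,100/3600.0)×409 + (3600.0/2)×0.24×£27.04 = £1,480,691.64.
Lowest total cost among the candidates is at Q = 3600.0.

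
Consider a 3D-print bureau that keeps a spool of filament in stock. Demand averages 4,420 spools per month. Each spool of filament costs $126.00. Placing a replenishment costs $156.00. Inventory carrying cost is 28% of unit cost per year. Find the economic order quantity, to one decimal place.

Q* ≈ 684.9 spools

Annual demand D = 4,420 × 12 = 53,040.
Holding cost H = 0.28 × $126.00 = $35.2800 per unit per year.
EOQ = √(2DS / H) = √(2 × 53,040 × 156 / 35.28).
= √(16,548,480 / 35.28) = √469,061.2245 ≈ 684.880.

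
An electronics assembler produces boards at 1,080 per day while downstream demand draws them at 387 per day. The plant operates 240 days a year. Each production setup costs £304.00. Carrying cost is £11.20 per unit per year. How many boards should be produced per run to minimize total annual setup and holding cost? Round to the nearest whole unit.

Annual demand D = 387 × 240 = 92,880.
Production build-up factor (1 − d/p) = 1 − 387/1,080 = 0.6417.
Q* = √(2DS / (H(1 − d/p))) = √(2 × 92,880 × 304 / (11.2 × 0.6417)).
= √(56,471,040 / 7.1867) ≈ 2803.168.

Q* ≈ 2,803 boards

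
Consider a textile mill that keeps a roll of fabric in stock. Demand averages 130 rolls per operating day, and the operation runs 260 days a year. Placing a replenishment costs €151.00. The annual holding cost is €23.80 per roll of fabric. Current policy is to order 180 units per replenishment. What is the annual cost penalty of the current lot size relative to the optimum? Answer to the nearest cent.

Extra cost ≈ €14,909.88 per year

Annual demand D = 130 × 260 = 33,800.
EOQ = √(2DS/H) = √(2 × 33,800 × 151 / 23.8) ≈ 654.90.
Cost at Q* = (D/Q*)S + (Q*/2)H = √(2DSH) ≈ €15,586.56.
Cost at Q = 180: (33,800/180)×151 + (180/2)×23.8 = €28,354.44 + €2,142.00 = €30,496.44.
Excess = €30,496.44 − €15,586.56 = €14,909.88.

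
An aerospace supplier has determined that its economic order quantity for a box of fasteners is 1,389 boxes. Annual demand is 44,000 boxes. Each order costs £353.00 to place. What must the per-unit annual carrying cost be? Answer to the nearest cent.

The basic EOQ model gives Q* = √(2DS/H); rearrange for the unknown.
From Q* = √(2DS/H): H = 2DS / Q*² = 2 × 44,000 × 353 / 1,389² = 16.1010.

H ≈ £16.10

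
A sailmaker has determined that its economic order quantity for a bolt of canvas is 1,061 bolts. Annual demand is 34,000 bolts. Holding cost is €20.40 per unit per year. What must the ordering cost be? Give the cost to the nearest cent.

S ≈ €337.72

The basic EOQ model gives Q* = √(2DS/H); rearrange for the unknown.
From Q* = √(2DS/H): S = Q*²H / (2D) = 1,061² × 20.4 / (2 × 34,000) = 337.7163.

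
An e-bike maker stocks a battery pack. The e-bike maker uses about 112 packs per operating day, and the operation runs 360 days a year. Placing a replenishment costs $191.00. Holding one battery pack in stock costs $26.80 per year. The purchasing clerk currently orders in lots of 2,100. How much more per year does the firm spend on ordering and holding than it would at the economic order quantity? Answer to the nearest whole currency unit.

Annual demand D = 112 × 360 = 40,320.
EOQ = √(2DS/H) = √(2 × 40,320 × 191 / 26.8) ≈ 758.10.
Cost at Q* = (D/Q*)S + (Q*/2)H = √(2DSH) ≈ $20,316.99.
Cost at Q = 2,100: (40,320/2,100)×191 + (2,100/2)×26.8 = $3,667.20 + $28,140.00 = $31,807.20.
Excess = $31,807.20 − $20,316.99 = $11,490.21.

Extra cost ≈ $11,490 per year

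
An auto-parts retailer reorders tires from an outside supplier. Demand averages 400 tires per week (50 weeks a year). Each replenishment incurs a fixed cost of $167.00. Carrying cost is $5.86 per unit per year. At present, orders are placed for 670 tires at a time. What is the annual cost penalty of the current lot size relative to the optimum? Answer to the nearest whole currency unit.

Extra cost ≈ $692 per year

Annual demand D = 400 × 50 = 20,000.
EOQ = √(2DS/H) = √(2 × 20,000 × 167 / 5.86) ≈ 1067.68.
Cost at Q* = (D/Q*)S + (Q*/2)H = √(2DSH) ≈ $6,256.58.
Cost at Q = 670: (20,000/670)×167 + (670/2)×5.86 = $4,985.07 + $1,963.10 = $6,948.17.
Excess = $6,948.17 − $6,256.58 = $691.59.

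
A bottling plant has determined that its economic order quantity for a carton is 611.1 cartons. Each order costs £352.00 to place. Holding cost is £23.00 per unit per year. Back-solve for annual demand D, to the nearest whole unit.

The basic EOQ model gives Q* = √(2DS/H); rearrange for the unknown.
From Q* = √(2DS/H): D = Q*²H / (2S) = 611.1² × 23 / (2 × 352) = 12200.559.

D ≈ 12,201 cartons per year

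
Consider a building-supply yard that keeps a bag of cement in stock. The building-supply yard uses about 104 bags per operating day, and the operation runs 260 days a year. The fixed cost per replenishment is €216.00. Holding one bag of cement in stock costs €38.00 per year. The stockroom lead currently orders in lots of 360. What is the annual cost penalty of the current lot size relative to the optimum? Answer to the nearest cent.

Annual demand D = 104 × 260 = 27,040.
EOQ = √(2DS/H) = √(2 × 27,040 × 216 / 38) ≈ 554.44.
Cost at Q* = (D/Q*)S + (Q*/2)H = √(2DSH) ≈ €21,068.66.
Cost at Q = 360: (27,040/360)×216 + (360/2)×38 = €16,224.00 + €6,840.00 = €23,064.00.
Excess = €23,064.00 − €21,068.66 = €1,995.34.

Extra cost ≈ €1,995.34 per year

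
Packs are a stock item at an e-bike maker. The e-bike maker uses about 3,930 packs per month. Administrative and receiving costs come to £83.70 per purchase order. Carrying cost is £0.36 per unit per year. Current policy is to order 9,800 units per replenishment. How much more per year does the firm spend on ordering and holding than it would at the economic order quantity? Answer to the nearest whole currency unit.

Annual demand D = 3,930 × 12 = 47,160.
EOQ = √(2DS/H) = √(2 × 47,160 × 83.7 / 0.36) ≈ 4682.88.
Cost at Q* = (D/Q*)S + (Q*/2)H = √(2DSH) ≈ £1,685.84.
Cost at Q = 9,800: (47,160/9,800)×83.7 + (9,800/2)×0.36 = £402.78 + £1,764.00 = £2,166.78.
Excess = £2,166.78 − £1,685.84 = £480.95.

Extra cost ≈ £481 per year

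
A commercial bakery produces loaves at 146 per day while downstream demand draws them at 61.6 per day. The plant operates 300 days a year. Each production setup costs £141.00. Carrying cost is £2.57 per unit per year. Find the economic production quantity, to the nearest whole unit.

Q* ≈ 1,873 loaves

Annual demand D = 61.6 × 300 = 18,480.
Production build-up factor (1 − d/p) = 1 − 61.6/146 = 0.5781.
Q* = √(2DS / (H(1 − d/p))) = √(2 × 18,480 × 141 / (2.57 × 0.5781)).
= √(5,211,360 / 1.4857) ≈ 1872.898.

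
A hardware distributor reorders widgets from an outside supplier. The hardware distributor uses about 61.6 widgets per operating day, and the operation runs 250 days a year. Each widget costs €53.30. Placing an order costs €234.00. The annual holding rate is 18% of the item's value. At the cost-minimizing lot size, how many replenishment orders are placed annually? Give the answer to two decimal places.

Annual demand D = 61.6 × 250 = 15,400.
Holding cost H = 0.18 × €53.30 = €9.5940 per unit per year.
The optimal lot size = √(2DS/H) = √(2 × 15,400 × 234 / 9.594) ≈ 866.73.
Orders per year = D / Q* = 15,400 / 866.73 ≈ 17.768.

N ≈ 17.77 orders per year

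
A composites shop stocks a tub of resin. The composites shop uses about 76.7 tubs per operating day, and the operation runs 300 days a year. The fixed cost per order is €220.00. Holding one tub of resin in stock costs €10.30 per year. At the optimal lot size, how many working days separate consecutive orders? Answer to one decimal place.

Annual demand D = 76.7 × 300 = 23,010.
Q* = √(2DS/H) = √(2 × 23,010 × 220 / 10.3) ≈ 991.44.
Cycle time = Q*/D × 300 = 991.44 / 23,010 × 300 ≈ 12.926 days.

T ≈ 12.9 days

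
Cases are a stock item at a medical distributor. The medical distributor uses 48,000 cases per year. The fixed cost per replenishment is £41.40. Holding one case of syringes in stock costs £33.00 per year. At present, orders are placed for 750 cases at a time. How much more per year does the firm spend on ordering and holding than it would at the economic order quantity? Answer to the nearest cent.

EOQ = √(2DS/H) = √(2 × 48,000 × 41.4 / 33) ≈ 347.04.
Cost at Q* = (D/Q*)S + (Q*/2)H = √(2DSH) ≈ £11,452.30.
Cost at Q = 750: (48,000/750)×41.4 + (750/2)×33 = £2,649.60 + £12,375.00 = £15,024.60.
Excess = £15,024.60 − £11,452.30 = £3,572.30.

Extra cost ≈ £3,572.30 per year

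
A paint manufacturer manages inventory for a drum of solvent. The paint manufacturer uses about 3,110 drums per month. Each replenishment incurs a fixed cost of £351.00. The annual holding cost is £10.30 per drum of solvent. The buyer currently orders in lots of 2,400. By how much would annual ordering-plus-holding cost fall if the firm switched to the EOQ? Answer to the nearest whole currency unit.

Annual demand D = 3,110 × 12 = 37,320.
EOQ = √(2DS/H) = √(2 × 37,320 × 351 / 10.3) ≈ 1594.85.
Cost at Q* = (D/Q*)S + (Q*/2)H = √(2DSH) ≈ £16,426.99.
Cost at Q = 2,400: (37,320/2,400)×351 + (2,400/2)×10.3 = £5,458.05 + £12,360.00 = £17,818.05.
Excess = £17,818.05 − £16,426.99 = £1,391.06.

Extra cost ≈ £1,391 per year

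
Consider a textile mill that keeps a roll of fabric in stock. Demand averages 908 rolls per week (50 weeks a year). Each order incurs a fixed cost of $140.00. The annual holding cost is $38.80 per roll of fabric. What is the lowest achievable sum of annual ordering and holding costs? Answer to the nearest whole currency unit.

Annual demand D = 908 × 50 = 45,400.
Q* = √(2DS/H) = √(2 × 45,400 × 140 / 38.8) ≈ 572.39.
At the optimum the two cost components are equal, so total cost = 2·(Q*/2)H = Q*·H.
Minimum total = √(2DSH) = √(2 × 45,400 × 140 × 38.8) ≈ 22208.683.

TC* ≈ $22,209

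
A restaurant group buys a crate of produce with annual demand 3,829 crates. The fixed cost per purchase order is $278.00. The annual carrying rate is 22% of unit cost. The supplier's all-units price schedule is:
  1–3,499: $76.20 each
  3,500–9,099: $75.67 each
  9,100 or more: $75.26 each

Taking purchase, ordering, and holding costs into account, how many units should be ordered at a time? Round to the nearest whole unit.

Q* ≈ 356 crates

Holding cost per unit per year at price C is H = 0.22·C.
Evaluate total cost at each tier's feasible EOQ or, if the EOQ is below the tier, at the tier's minimum quantity.
EOQ at $76.20 = 356.4 (feasible in tier 1): TC = 3,829×$76.20 + (3,829/356.4)×278 + (356.4/2)×0.22×$76.20 = $297,743.85.
EOQ at $75.67 = 357.6 < 3500, so use break Q=3500: TC = 3,829×$75.67 + (3,829/3500.0)×278 + (3500.0/2)×0.22×$75.67 = $319,177.51.
EOQ at $75.26 = 358.6 < 9100, so use break Q=9100: TC = 3,829×$75.26 + (3,829/9100.0)×278 + (9100.0/2)×0.22×$75.26 = $363,622.77.
Lowest total cost is $297,743.85 at Q = 356.4.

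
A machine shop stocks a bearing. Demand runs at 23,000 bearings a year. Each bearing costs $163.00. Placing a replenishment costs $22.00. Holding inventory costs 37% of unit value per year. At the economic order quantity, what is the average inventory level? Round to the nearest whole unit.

Holding cost H = 0.37 × $163.00 = $60.3100 per unit per year.
EOQ = √(2DS/H) = √(2 × 23,000 × 22 / 60.31) ≈ 129.54.
Average inventory = Q*/2 ≈ 129.54 / 2 = 64.769.

Average inventory ≈ 65 bearings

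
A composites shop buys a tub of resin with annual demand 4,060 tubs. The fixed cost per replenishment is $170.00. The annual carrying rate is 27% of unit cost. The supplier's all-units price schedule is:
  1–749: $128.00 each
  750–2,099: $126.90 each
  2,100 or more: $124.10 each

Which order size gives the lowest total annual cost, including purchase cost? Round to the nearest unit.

Q* ≈ 200 tubs

Holding cost per unit per year at price C is H = 0.27·C.
For each price level, check whether its EOQ is feasible; otherwise the best quantity at that price is the breakpoint.
EOQ at $128.00 = 199.9 (feasible in tier 1): TC = 4,060×$128.00 + (4,060/199.9)×170 + (199.9/2)×0.27×$128.00 = $526,587.00.
EOQ at $126.90 = 200.7 < 750, so use break Q=750: TC = 4,060×$126.90 + (4,060/750.0)×170 + (750.0/2)×0.27×$126.90 = $528,982.89.
EOQ at $124.10 = 203.0 < 2100, so use break Q=2100: TC = 4,060×$124.10 + (4,060/2100.0)×170 + (2100.0/2)×0.27×$124.10 = $539,357.02.
Lowest total cost is $526,587.00 at Q = 199.9.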